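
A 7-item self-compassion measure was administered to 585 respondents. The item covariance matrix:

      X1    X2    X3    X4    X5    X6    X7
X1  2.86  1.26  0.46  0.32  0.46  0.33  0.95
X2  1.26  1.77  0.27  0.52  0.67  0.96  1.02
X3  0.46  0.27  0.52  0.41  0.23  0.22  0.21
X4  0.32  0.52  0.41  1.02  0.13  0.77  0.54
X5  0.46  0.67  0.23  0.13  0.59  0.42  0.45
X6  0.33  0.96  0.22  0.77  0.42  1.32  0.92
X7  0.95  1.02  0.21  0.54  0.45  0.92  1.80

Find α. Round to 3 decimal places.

α = 0.817

Σσᵢ² = 2.86 + 1.77 + 0.52 + 1.02 + 0.59 + 1.32 + 1.80 = 9.88
Sum of off-diagonal covariances = 11.52
Var(T) = 9.88 + 2 × 11.52 = 32.92
α = (k/(k−1))·(1 − Σσᵢ²/Var(T)) = (7/6)·(1 − 9.88/32.92) = 0.817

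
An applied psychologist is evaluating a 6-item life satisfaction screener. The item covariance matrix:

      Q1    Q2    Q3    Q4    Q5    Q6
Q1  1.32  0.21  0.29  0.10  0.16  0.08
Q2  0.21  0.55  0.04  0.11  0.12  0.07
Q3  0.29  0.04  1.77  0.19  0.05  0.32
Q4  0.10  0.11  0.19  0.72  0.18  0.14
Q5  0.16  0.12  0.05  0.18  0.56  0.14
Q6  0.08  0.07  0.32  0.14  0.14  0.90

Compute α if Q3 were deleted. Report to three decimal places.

α = 0.491

Remaining items: Q1, Q2, Q4, Q5, Q6 (k = 5).
sum of item variances = 1.32 + 0.55 + 0.72 + 0.56 + 0.90 = 4.05
total variance = 4.05 + 2 × 1.31 = 6.67
α (item deleted) = (5/4)·(1 − 4.05/6.67) = 0.491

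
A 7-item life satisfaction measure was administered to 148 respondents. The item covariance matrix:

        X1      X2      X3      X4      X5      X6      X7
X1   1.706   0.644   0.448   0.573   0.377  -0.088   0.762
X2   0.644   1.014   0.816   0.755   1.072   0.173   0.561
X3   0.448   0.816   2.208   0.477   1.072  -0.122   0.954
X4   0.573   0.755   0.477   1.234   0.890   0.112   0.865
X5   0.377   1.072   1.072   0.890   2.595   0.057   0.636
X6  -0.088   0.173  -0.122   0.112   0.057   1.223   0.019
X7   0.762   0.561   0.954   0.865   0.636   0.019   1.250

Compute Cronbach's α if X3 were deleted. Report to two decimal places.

Remaining items: X1, X2, X4, X5, X6, X7 (k = 6).
sum of item variances = 1.706 + 1.014 + 1.234 + 2.595 + 1.223 + 1.250 = 9.022
Var(T) = 9.022 + 2 × 7.408 = 23.838
α (item deleted) = (6/5)·(1 − 9.022/23.838) = 0.75

Cronbach's α = 0.75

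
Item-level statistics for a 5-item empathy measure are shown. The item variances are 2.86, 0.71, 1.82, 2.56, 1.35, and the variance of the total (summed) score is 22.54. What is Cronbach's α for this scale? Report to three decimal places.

Cronbach's α = 0.734

sum of item variances = 2.86 + 0.71 + 1.82 + 2.56 + 1.35 = 9.30
α = (k/(k−1))·(1 − sum of item variances/σ²_T) = (5/4)·(1 − 9.30/22.54) = 0.734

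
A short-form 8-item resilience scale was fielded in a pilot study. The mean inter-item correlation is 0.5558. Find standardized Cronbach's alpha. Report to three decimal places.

α = 0.909

Standardized α = k·r̄ / (1 + (k−1)·r̄) = 8 × 0.5558 / (1 + 7 × 0.5558)
  = 4.4464 / 4.8906 = 0.909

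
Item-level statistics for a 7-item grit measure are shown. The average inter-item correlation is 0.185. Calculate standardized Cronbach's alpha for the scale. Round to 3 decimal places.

α = 0.614

Standardized α = k·r̄ / (1 + (k−1)·r̄) = 7 × 0.185 / (1 + 6 × 0.185)
  = 1.2950 / 2.1100 = 0.614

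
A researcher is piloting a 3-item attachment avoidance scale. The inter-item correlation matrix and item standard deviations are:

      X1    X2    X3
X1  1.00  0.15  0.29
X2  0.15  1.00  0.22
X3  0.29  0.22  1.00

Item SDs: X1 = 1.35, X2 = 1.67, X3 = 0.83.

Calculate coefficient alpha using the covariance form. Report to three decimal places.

α = 0.401

Σσ²ᵢ = 1.35² + 1.67² + 0.83² = 5.3003
Covariances σ_ij = r_ij · s_i · s_j:
  σ(X1,X2) = 0.15 × 1.35 × 1.67 = 0.3382
  σ(X1,X3) = 0.29 × 1.35 × 0.83 = 0.3249
  σ(X2,X3) = 0.22 × 1.67 × 0.83 = 0.3049
σ²_T = Σσ²ᵢ + 2·Σσ_ij = 5.3003 + 2 × 0.9680 = 7.2363
α = (3/2)·(1 − 5.3003/7.2363) = 0.401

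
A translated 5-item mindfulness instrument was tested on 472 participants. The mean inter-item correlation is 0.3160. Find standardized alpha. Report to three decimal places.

Standardized α = k·r̄ / (1 + (k−1)·r̄) = 5 × 0.3160 / (1 + 4 × 0.3160)
  = 1.5800 / 2.2640 = 0.698

α = 0.698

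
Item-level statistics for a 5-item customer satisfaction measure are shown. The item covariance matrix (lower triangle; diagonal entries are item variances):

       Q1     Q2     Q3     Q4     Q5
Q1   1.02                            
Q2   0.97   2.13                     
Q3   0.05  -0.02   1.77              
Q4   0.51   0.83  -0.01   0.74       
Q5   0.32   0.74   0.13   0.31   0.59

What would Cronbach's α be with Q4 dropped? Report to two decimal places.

Remaining items: Q1, Q2, Q3, Q5 (k = 4).
ΣVar(i) = 1.02 + 2.13 + 1.77 + 0.59 = 5.51
σ²_total = 5.51 + 2 × 2.19 = 9.89
α (item deleted) = (4/3)·(1 − 5.51/9.89) = 0.59

Cronbach's α = 0.59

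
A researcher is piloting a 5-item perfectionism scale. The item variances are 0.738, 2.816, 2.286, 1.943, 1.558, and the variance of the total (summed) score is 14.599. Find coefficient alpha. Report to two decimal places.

Σσ²ᵢ = 0.738 + 2.816 + 2.286 + 1.943 + 1.558 = 9.341
α = (k/(k−1))·(1 − Σσ²ᵢ/total variance) = (5/4)·(1 − 9.341/14.599) = 0.45

coefficient alpha = 0.45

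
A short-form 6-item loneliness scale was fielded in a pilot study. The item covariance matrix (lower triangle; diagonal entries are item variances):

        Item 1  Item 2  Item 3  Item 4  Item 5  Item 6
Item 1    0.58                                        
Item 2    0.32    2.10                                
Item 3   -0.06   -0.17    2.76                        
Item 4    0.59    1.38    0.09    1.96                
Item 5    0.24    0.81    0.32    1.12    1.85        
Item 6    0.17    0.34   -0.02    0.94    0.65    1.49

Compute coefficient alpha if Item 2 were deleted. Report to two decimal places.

Remaining items: Item 1, Item 3, Item 4, Item 5, Item 6 (k = 5).
Σσᵢ² = 0.58 + 2.76 + 1.96 + 1.85 + 1.49 = 8.64
Var(T) = 8.64 + 2 × 4.04 = 16.72
α (item deleted) = (5/4)·(1 − 8.64/16.72) = 0.60

α = 0.60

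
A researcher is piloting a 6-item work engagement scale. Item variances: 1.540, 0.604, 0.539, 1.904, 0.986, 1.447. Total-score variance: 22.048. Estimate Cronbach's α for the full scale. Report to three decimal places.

ΣVar(i) = 1.540 + 0.604 + 0.539 + 1.904 + 0.986 + 1.447 = 7.020
α = (k/(k−1))·(1 − ΣVar(i)/σ²_total) = (6/5)·(1 − 7.020/22.048) = 0.818

Cronbach's α = 0.818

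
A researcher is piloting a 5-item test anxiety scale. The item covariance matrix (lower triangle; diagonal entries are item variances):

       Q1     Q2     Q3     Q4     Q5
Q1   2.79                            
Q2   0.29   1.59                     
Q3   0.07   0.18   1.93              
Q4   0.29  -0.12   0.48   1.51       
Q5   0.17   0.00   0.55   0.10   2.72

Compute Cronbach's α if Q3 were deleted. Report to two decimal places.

Remaining items: Q1, Q2, Q4, Q5 (k = 4).
sum of item variances = 2.79 + 1.59 + 1.51 + 2.72 = 8.61
Var(T) = 8.61 + 2 × 0.73 = 10.07
α (item deleted) = (4/3)·(1 − 8.61/10.07) = 0.19

α = 0.19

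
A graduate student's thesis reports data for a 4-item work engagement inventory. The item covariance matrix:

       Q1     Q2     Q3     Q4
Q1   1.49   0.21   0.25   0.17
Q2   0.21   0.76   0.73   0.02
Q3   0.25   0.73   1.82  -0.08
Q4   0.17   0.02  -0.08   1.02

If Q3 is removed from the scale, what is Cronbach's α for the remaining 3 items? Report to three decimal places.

α = 0.295

Remaining items: Q1, Q2, Q4 (k = 3).
sum of item variances = 1.49 + 0.76 + 1.02 = 3.27
σ²_total = 3.27 + 2 × 0.40 = 4.07
α (item deleted) = (3/2)·(1 − 3.27/4.07) = 0.295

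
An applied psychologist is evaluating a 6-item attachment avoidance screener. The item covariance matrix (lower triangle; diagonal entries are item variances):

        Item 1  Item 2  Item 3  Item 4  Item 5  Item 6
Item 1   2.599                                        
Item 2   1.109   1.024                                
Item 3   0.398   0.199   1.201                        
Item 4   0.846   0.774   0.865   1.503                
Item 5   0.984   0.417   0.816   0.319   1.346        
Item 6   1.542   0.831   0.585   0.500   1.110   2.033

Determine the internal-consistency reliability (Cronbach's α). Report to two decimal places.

Cronbach's α = 0.84

Σσᵢ² = 2.599 + 1.024 + 1.201 + 1.503 + 1.346 + 2.033 = 9.706
Sum of off-diagonal covariances = 11.295
total variance = 9.706 + 2 × 11.295 = 32.296
α = (k/(k−1))·(1 − Σσᵢ²/total variance) = (6/5)·(1 − 9.706/32.296) = 0.84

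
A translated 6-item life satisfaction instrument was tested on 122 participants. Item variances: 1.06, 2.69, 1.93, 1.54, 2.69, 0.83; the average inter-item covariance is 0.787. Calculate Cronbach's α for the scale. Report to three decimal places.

ΣVar(i) = 1.06 + 2.69 + 1.93 + 1.54 + 2.69 + 0.83 = 10.74
Sum of the 15 distinct covariances = 15 × 0.787 = 11.805
Var(T) = ΣVar(i) + 2·Σcov = 10.74 + 2 × 11.805 = 34.350
α = (6/5)·(1 − 10.74/34.350) = 0.825

α = 0.825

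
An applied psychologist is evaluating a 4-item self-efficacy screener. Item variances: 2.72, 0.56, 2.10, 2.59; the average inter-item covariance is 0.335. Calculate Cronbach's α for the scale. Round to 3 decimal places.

α = 0.447

Σσ²ᵢ = 2.72 + 0.56 + 2.10 + 2.59 = 7.97
Sum of the 6 distinct covariances = 6 × 0.335 = 2.010
σ²_T = Σσ²ᵢ + 2·Σcov = 7.97 + 2 × 2.010 = 11.990
α = (4/3)·(1 − 7.97/11.990) = 0.447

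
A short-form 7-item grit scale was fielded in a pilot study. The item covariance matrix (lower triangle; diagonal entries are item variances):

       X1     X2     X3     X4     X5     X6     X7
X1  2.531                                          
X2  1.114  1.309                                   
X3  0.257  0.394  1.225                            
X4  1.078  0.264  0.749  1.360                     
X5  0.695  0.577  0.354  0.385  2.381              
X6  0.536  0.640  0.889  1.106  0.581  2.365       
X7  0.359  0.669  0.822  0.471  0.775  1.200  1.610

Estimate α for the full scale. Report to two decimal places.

α = 0.80

sum of item variances = 2.531 + 1.309 + 1.225 + 1.360 + 2.381 + 2.365 + 1.610 = 12.781
Sum of the distinct covariances = 13.915
σ²_T = 12.781 + 2 × 13.915 = 40.611
α = (k/(k−1))·(1 − sum of item variances/σ²_T) = (7/6)·(1 − 12.781/40.611) = 0.80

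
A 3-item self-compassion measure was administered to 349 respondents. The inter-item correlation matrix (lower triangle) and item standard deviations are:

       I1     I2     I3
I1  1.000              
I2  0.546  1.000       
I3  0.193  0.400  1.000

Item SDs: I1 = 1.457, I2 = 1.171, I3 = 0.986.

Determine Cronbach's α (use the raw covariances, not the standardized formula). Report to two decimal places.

Cronbach's α = 0.64

Σσ²ᵢ = 1.457² + 1.171² + 0.986² = 4.4663
Covariances σ_ij = r_ij · s_i · s_j:
  σ(I1,I2) = 0.546 × 1.457 × 1.171 = 0.9316
  σ(I1,I3) = 0.193 × 1.457 × 0.986 = 0.2773
  σ(I2,I3) = 0.400 × 1.171 × 0.986 = 0.4618
σ²_T = Σσ²ᵢ + 2·Σσ_ij = 4.4663 + 2 × 1.6707 = 7.8077
α = (3/2)·(1 − 4.4663/7.8077) = 0.64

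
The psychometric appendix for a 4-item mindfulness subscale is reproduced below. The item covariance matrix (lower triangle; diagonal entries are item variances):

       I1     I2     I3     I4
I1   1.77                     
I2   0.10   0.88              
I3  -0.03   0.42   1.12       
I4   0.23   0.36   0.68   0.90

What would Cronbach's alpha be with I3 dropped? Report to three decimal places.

Remaining items: I1, I2, I4 (k = 3).
Σσ²ᵢ = 1.77 + 0.88 + 0.90 = 3.55
σ²_total = 3.55 + 2 × 0.69 = 4.93
α (item deleted) = (3/2)·(1 − 3.55/4.93) = 0.420

α = 0.420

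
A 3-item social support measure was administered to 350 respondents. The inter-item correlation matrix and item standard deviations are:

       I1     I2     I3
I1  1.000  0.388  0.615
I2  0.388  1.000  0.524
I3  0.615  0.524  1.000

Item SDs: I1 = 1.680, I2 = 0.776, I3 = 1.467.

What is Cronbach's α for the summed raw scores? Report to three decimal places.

α = 0.726

Σσ²ᵢ = 1.680² + 0.776² + 1.467² = 5.5767
Covariances σ_ij = r_ij · s_i · s_j:
  σ(I1,I2) = 0.388 × 1.680 × 0.776 = 0.5058
  σ(I1,I3) = 0.615 × 1.680 × 1.467 = 1.5157
  σ(I2,I3) = 0.524 × 0.776 × 1.467 = 0.5965
σ²_T = Σσ²ᵢ + 2·Σσ_ij = 5.5767 + 2 × 2.6180 = 10.8127
α = (3/2)·(1 − 5.5767/10.8127) = 0.726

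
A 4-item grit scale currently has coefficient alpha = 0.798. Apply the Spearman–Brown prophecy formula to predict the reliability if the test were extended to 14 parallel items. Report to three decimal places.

predicted reliability = 0.933

Length factor m = 14/4 = 3.5000
α' = m·α / (1 + (m−1)·α)
   = 14/4 × 0.798 / (1 + (14/4 − 1) × 0.798)
   = 2.7930 / 2.9950 = 0.933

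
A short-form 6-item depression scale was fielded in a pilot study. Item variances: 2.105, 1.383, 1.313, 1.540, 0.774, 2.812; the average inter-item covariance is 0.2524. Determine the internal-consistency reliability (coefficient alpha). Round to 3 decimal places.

Σσ²ᵢ = 2.105 + 1.383 + 1.313 + 1.540 + 0.774 + 2.812 = 9.927
Sum of the 15 distinct covariances = 15 × 0.2524 = 3.7860
σ²_T = Σσ²ᵢ + 2·Σcov = 9.927 + 2 × 3.7860 = 17.4990
α = (6/5)·(1 − 9.927/17.4990) = 0.519

α = 0.519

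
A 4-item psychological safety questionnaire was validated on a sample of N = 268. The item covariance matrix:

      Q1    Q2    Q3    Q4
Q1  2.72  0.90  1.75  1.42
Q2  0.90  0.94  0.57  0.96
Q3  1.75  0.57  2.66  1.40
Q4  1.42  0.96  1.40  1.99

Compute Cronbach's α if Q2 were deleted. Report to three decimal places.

Remaining items: Q1, Q3, Q4 (k = 3).
Σσᵢ² = 2.72 + 2.66 + 1.99 = 7.37
Var(T) = 7.37 + 2 × 4.57 = 16.51
α (item deleted) = (3/2)·(1 − 7.37/16.51) = 0.830

Cronbach's α = 0.830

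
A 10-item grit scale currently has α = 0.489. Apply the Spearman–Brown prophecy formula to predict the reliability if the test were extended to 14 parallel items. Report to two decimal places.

Length factor m = 14/10 = 1.4000
α' = m·α / (1 + (m−1)·α)
   = 14/10 × 0.489 / (1 + (14/10 − 1) × 0.489)
   = 0.6846 / 1.1956 = 0.57

predicted reliability = 0.57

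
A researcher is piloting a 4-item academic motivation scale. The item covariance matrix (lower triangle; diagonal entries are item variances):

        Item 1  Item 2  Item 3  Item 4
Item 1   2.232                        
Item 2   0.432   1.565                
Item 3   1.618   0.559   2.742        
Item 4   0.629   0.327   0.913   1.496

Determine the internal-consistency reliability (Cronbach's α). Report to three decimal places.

α = 0.703

Σσᵢ² = 2.232 + 1.565 + 2.742 + 1.496 = 8.035
Sum of off-diagonal covariances = 4.478
total variance = 8.035 + 2 × 4.478 = 16.991
α = (k/(k−1))·(1 − Σσᵢ²/total variance) = (4/3)·(1 − 8.035/16.991) = 0.703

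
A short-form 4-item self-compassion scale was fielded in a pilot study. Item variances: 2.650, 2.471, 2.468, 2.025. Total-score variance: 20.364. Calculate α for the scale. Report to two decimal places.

Σσ²ᵢ = 2.650 + 2.471 + 2.468 + 2.025 = 9.614
α = (k/(k−1))·(1 − Σσ²ᵢ/Var(T)) = (4/3)·(1 − 9.614/20.364) = 0.70

α = 0.70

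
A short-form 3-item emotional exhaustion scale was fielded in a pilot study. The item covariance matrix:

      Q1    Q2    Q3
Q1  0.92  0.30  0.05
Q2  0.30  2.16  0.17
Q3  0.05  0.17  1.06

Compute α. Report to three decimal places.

ΣVar(i) = 0.92 + 2.16 + 1.06 = 4.14
Sum of the distinct covariances = 0.52
Var(T) = 4.14 + 2 × 0.52 = 5.18
α = (k/(k−1))·(1 − ΣVar(i)/Var(T)) = (3/2)·(1 − 4.14/5.18) = 0.301

α = 0.301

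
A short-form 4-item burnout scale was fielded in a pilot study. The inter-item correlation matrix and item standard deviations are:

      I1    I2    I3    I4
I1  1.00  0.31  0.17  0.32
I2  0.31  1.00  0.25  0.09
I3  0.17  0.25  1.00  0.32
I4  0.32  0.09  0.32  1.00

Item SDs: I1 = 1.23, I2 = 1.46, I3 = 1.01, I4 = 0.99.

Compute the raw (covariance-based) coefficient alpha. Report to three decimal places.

Σσ²ᵢ = 1.23² + 1.46² + 1.01² + 0.99² = 5.6447
Covariances σ_ij = r_ij · s_i · s_j:
  σ(I1,I2) = 0.31 × 1.23 × 1.46 = 0.5567
  σ(I1,I3) = 0.17 × 1.23 × 1.01 = 0.2112
  σ(I1,I4) = 0.32 × 1.23 × 0.99 = 0.3897
  σ(I2,I3) = 0.25 × 1.46 × 1.01 = 0.3686
  σ(I2,I4) = 0.09 × 1.46 × 0.99 = 0.1301
  σ(I3,I4) = 0.32 × 1.01 × 0.99 = 0.3200
σ²_T = Σσ²ᵢ + 2·Σσ_ij = 5.6447 + 2 × 1.9763 = 9.5973
α = (4/3)·(1 − 5.6447/9.5973) = 0.549

α = 0.549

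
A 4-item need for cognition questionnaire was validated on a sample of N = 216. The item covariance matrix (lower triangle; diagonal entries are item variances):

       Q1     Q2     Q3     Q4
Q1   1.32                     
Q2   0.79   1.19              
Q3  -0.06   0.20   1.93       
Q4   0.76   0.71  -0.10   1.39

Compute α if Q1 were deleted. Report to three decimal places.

Remaining items: Q2, Q3, Q4 (k = 3).
ΣVar(i) = 1.19 + 1.93 + 1.39 = 4.51
total variance = 4.51 + 2 × 0.81 = 6.13
α (item deleted) = (3/2)·(1 − 4.51/6.13) = 0.396

α = 0.396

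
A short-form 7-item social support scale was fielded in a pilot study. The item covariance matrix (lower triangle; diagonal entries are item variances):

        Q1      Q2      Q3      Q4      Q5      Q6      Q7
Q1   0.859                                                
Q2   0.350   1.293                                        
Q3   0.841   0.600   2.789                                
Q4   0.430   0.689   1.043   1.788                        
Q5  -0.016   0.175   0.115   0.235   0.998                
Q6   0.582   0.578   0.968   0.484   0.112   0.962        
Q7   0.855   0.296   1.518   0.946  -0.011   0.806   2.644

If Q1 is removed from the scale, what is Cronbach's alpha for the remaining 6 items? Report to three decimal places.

Cronbach's alpha = 0.744

Remaining items: Q2, Q3, Q4, Q5, Q6, Q7 (k = 6).
Σσ²ᵢ = 1.293 + 2.789 + 1.788 + 0.998 + 0.962 + 2.644 = 10.474
total variance = 10.474 + 2 × 8.554 = 27.582
α (item deleted) = (6/5)·(1 − 10.474/27.582) = 0.744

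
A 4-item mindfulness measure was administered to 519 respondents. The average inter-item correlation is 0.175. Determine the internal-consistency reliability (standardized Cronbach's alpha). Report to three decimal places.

Standardized α = k·r̄ / (1 + (k−1)·r̄) = 4 × 0.175 / (1 + 3 × 0.175)
  = 0.7000 / 1.5250 = 0.459

α = 0.459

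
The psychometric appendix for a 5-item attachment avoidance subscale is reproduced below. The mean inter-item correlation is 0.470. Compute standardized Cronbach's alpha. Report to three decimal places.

Standardized α = k·r̄ / (1 + (k−1)·r̄) = 5 × 0.470 / (1 + 4 × 0.470)
  = 2.3500 / 2.8800 = 0.816

α = 0.816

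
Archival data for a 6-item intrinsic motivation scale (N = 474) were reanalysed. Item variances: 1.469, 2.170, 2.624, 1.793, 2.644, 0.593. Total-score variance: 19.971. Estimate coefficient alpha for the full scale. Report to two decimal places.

coefficient alpha = 0.52

Σσ²ᵢ = 1.469 + 2.170 + 2.624 + 1.793 + 2.644 + 0.593 = 11.293
α = (k/(k−1))·(1 − Σσ²ᵢ/Var(T)) = (6/5)·(1 − 11.293/19.971) = 0.52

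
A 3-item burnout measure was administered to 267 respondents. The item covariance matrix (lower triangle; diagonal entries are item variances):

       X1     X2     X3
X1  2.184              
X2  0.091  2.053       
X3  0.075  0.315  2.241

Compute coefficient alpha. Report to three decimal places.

coefficient alpha = 0.194

Σσ²ᵢ = 2.184 + 2.053 + 2.241 = 6.478
Σ_{i<j} σ_ij = 0.481
Var(T) = 6.478 + 2 × 0.481 = 7.440
α = (k/(k−1))·(1 − Σσ²ᵢ/Var(T)) = (3/2)·(1 − 6.478/7.440) = 0.194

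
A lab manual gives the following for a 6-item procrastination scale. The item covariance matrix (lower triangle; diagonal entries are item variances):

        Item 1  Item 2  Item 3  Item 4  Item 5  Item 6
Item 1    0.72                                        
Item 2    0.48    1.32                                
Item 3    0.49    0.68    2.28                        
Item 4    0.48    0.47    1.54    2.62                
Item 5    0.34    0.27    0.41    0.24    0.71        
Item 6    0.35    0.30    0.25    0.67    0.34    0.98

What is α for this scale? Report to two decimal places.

Σσ²ᵢ = 0.72 + 1.32 + 2.28 + 2.62 + 0.71 + 0.98 = 8.63
Sum of the distinct covariances = 7.31
σ²_T = 8.63 + 2 × 7.31 = 23.25
α = (k/(k−1))·(1 − Σσ²ᵢ/σ²_T) = (6/5)·(1 − 8.63/23.25) = 0.75

α = 0.75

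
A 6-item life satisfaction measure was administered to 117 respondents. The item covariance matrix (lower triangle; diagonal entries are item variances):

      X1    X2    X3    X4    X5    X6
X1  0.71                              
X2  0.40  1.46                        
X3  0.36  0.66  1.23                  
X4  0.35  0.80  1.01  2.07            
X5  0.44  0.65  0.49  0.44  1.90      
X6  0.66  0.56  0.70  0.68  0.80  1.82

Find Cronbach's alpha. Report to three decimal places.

ΣVar(i) = 0.71 + 1.46 + 1.23 + 2.07 + 1.90 + 1.82 = 9.19
Sum of off-diagonal covariances = 9.00
Var(T) = 9.19 + 2 × 9.00 = 27.19
α = (k/(k−1))·(1 − ΣVar(i)/Var(T)) = (6/5)·(1 − 9.19/27.19) = 0.794

α = 0.794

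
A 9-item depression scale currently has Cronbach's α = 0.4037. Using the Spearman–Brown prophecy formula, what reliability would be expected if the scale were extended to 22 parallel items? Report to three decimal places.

Length factor m = 22/9 = 2.4444
α' = m·α / (1 + (m−1)·α)
   = 22/9 × 0.4037 / (1 + (22/9 − 1) × 0.4037)
   = 0.9868 / 1.5831 = 0.623

predicted reliability = 0.623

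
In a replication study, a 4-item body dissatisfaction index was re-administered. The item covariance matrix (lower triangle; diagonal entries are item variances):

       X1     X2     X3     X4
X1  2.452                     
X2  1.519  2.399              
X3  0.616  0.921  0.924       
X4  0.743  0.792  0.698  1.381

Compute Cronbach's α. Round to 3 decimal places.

ΣVar(i) = 2.452 + 2.399 + 0.924 + 1.381 = 7.156
Sum of off-diagonal covariances = 5.289
σ²_total = 7.156 + 2 × 5.289 = 17.734
α = (k/(k−1))·(1 − ΣVar(i)/σ²_total) = (4/3)·(1 − 7.156/17.734) = 0.795

α = 0.795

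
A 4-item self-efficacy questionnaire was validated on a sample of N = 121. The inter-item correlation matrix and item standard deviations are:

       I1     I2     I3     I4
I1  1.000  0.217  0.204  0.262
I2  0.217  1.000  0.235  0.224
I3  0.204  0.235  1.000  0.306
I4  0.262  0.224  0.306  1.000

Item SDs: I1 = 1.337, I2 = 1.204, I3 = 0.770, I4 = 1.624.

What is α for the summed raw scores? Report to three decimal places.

α = 0.535

Σσ²ᵢ = 1.337² + 1.204² + 0.770² + 1.624² = 6.4675
Covariances σ_ij = r_ij · s_i · s_j:
  σ(I1,I2) = 0.217 × 1.337 × 1.204 = 0.3493
  σ(I1,I3) = 0.204 × 1.337 × 0.770 = 0.2100
  σ(I1,I4) = 0.262 × 1.337 × 1.624 = 0.5689
  σ(I2,I3) = 0.235 × 1.204 × 0.770 = 0.2179
  σ(I2,I4) = 0.224 × 1.204 × 1.624 = 0.4380
  σ(I3,I4) = 0.306 × 0.770 × 1.624 = 0.3826
σ²_T = Σσ²ᵢ + 2·Σσ_ij = 6.4675 + 2 × 2.1667 = 10.8009
α = (4/3)·(1 − 6.4675/10.8009) = 0.535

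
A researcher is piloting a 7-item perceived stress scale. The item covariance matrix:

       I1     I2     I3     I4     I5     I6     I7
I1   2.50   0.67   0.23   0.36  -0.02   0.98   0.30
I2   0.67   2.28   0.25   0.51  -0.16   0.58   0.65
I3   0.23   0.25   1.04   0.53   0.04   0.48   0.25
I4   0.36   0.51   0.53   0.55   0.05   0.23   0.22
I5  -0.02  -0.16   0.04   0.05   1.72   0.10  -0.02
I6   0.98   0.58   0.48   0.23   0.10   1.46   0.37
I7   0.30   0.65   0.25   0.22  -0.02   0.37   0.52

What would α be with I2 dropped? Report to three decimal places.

Remaining items: I1, I3, I4, I5, I6, I7 (k = 6).
ΣVar(i) = 2.50 + 1.04 + 0.55 + 1.72 + 1.46 + 0.52 = 7.79
Var(T) = 7.79 + 2 × 4.10 = 15.99
α (item deleted) = (6/5)·(1 − 7.79/15.99) = 0.615

α = 0.615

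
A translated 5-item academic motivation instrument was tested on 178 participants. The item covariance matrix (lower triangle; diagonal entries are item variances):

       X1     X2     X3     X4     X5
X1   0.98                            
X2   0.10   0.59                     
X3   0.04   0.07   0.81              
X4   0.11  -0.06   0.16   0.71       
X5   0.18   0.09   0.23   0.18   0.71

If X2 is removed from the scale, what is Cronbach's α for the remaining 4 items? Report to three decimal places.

Remaining items: X1, X3, X4, X5 (k = 4).
Σσ²ᵢ = 0.98 + 0.81 + 0.71 + 0.71 = 3.21
total variance = 3.21 + 2 × 0.90 = 5.01
α (item deleted) = (4/3)·(1 − 3.21/5.01) = 0.479

α = 0.479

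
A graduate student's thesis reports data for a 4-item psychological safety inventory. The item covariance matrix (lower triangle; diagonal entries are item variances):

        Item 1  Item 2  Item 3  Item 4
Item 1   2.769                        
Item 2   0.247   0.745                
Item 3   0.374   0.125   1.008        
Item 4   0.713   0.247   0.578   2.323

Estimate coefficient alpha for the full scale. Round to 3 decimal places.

coefficient alpha = 0.534

Σσ²ᵢ = 2.769 + 0.745 + 1.008 + 2.323 = 6.845
Σ_{i<j} σ_ij = 2.284
Var(T) = 6.845 + 2 × 2.284 = 11.413
α = (k/(k−1))·(1 − Σσ²ᵢ/Var(T)) = (4/3)·(1 − 6.845/11.413) = 0.534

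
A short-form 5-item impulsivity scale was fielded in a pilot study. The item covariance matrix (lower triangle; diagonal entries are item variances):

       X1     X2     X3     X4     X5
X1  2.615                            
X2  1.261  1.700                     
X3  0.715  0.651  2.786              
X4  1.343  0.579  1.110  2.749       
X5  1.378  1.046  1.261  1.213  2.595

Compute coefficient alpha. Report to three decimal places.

sum of item variances = 2.615 + 1.700 + 2.786 + 2.749 + 2.595 = 12.445
Σ_{i<j} σ_ij = 10.557
total variance = 12.445 + 2 × 10.557 = 33.559
α = (k/(k−1))·(1 − sum of item variances/total variance) = (5/4)·(1 − 12.445/33.559) = 0.786

α = 0.786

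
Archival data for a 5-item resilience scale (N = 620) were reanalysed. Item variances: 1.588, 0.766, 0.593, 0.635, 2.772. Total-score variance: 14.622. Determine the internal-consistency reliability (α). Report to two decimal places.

α = 0.71

Σσ²ᵢ = 1.588 + 0.766 + 0.593 + 0.635 + 2.772 = 6.354
α = (k/(k−1))·(1 − Σσ²ᵢ/σ²_T) = (5/4)·(1 − 6.354/14.622) = 0.71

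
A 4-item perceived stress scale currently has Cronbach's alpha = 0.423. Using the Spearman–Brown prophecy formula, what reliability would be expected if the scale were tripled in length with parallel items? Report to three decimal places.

predicted reliability = 0.687

Length factor m = 3
α' = m·α / (1 + (m−1)·α)
   = 3 × 0.423 / (1 + (3 − 1) × 0.423)
   = 1.2690 / 1.8460 = 0.687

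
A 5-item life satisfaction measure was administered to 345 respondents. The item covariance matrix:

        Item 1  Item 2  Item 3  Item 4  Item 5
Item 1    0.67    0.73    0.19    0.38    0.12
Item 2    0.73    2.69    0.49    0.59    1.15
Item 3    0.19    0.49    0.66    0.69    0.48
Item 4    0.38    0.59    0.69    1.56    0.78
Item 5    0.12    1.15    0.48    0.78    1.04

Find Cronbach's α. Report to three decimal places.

Σσᵢ² = 0.67 + 2.69 + 0.66 + 1.56 + 1.04 = 6.62
Sum of the distinct covariances = 5.60
total variance = 6.62 + 2 × 5.60 = 17.82
α = (k/(k−1))·(1 − Σσᵢ²/total variance) = (5/4)·(1 − 6.62/17.82) = 0.786

α = 0.786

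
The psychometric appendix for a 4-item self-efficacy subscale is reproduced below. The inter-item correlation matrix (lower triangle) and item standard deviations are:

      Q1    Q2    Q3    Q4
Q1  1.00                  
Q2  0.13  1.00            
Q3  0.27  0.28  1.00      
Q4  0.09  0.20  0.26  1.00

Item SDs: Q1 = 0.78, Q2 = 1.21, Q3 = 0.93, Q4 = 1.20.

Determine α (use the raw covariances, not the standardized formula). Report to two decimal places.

α = 0.50

Σσ²ᵢ = 0.78² + 1.21² + 0.93² + 1.20² = 4.3774
Covariances σ_ij = r_ij · s_i · s_j:
  σ(Q1,Q2) = 0.13 × 0.78 × 1.21 = 0.1227
  σ(Q1,Q3) = 0.27 × 0.78 × 0.93 = 0.1959
  σ(Q1,Q4) = 0.09 × 0.78 × 1.20 = 0.0842
  σ(Q2,Q3) = 0.28 × 1.21 × 0.93 = 0.3151
  σ(Q2,Q4) = 0.20 × 1.21 × 1.20 = 0.2904
  σ(Q3,Q4) = 0.26 × 0.93 × 1.20 = 0.2902
σ²_T = Σσ²ᵢ + 2·Σσ_ij = 4.3774 + 2 × 1.2985 = 6.9744
α = (4/3)·(1 − 4.3774/6.9744) = 0.50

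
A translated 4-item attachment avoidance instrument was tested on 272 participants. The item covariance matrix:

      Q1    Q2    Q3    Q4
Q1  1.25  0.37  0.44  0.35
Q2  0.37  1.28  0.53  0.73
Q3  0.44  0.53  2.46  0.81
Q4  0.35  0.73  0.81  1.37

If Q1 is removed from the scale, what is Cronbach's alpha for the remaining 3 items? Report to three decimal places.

Remaining items: Q2, Q3, Q4 (k = 3).
ΣVar(i) = 1.28 + 2.46 + 1.37 = 5.11
Var(T) = 5.11 + 2 × 2.07 = 9.25
α (item deleted) = (3/2)·(1 − 5.11/9.25) = 0.671

Cronbach's alpha = 0.671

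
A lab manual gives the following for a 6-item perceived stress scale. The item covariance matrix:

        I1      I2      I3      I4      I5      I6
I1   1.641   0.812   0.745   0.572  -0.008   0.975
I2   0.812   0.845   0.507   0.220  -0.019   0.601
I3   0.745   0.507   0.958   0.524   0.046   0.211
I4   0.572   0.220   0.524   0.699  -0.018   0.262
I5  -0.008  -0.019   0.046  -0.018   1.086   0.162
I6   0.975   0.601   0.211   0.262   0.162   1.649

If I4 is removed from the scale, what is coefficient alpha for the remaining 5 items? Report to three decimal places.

coefficient alpha = 0.708

Remaining items: I1, I2, I3, I5, I6 (k = 5).
ΣVar(i) = 1.641 + 0.845 + 0.958 + 1.086 + 1.649 = 6.179
σ²_T = 6.179 + 2 × 4.032 = 14.243
α (item deleted) = (5/4)·(1 − 6.179/14.243) = 0.708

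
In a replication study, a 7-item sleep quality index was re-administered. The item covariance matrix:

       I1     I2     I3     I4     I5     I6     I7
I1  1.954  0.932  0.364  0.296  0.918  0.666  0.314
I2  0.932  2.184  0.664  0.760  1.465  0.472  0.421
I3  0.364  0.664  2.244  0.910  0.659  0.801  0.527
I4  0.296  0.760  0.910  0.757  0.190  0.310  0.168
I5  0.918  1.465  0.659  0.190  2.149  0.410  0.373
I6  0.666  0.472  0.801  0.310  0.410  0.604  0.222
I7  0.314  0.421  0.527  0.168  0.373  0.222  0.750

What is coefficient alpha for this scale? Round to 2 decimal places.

α = 0.80

ΣVar(i) = 1.954 + 2.184 + 2.244 + 0.757 + 2.149 + 0.604 + 0.750 = 10.642
Sum of off-diagonal covariances = 11.842
σ²_total = 10.642 + 2 × 11.842 = 34.326
α = (k/(k−1))·(1 − ΣVar(i)/σ²_total) = (7/6)·(1 − 10.642/34.326) = 0.80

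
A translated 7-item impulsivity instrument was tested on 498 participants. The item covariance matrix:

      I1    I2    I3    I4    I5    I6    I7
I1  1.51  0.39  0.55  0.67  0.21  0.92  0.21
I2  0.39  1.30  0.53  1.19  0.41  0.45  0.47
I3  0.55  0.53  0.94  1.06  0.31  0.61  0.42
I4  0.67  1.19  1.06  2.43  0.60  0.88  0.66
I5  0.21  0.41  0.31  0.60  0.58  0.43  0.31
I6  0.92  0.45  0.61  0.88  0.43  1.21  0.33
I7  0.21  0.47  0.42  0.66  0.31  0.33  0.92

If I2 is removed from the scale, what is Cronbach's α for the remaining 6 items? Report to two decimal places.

Remaining items: I1, I3, I4, I5, I6, I7 (k = 6).
Σσᵢ² = 1.51 + 0.94 + 2.43 + 0.58 + 1.21 + 0.92 = 7.59
total variance = 7.59 + 2 × 8.17 = 23.93
α (item deleted) = (6/5)·(1 − 7.59/23.93) = 0.82

Cronbach's α = 0.82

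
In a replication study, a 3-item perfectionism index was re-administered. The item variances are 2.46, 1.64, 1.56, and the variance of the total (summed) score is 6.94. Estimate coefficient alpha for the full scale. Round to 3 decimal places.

Σσ²ᵢ = 2.46 + 1.64 + 1.56 = 5.66
α = (k/(k−1))·(1 − Σσ²ᵢ/Var(T)) = (3/2)·(1 − 5.66/6.94) = 0.277

α = 0.277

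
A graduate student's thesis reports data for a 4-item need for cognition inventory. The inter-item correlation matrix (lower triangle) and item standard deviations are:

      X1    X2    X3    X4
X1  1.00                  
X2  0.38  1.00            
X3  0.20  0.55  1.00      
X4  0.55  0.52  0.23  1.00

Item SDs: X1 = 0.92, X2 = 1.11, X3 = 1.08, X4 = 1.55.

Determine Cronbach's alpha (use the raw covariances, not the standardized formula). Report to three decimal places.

Σσ²ᵢ = 0.92² + 1.11² + 1.08² + 1.55² = 5.6474
Covariances σ_ij = r_ij · s_i · s_j:
  σ(X1,X2) = 0.38 × 0.92 × 1.11 = 0.3881
  σ(X1,X3) = 0.20 × 0.92 × 1.08 = 0.1987
  σ(X1,X4) = 0.55 × 0.92 × 1.55 = 0.7843
  σ(X2,X3) = 0.55 × 1.11 × 1.08 = 0.6593
  σ(X2,X4) = 0.52 × 1.11 × 1.55 = 0.8947
  σ(X3,X4) = 0.23 × 1.08 × 1.55 = 0.3850
σ²_T = Σσ²ᵢ + 2·Σσ_ij = 5.6474 + 2 × 3.3101 = 12.2676
α = (4/3)·(1 − 5.6474/12.2676) = 0.720

Cronbach's alpha = 0.720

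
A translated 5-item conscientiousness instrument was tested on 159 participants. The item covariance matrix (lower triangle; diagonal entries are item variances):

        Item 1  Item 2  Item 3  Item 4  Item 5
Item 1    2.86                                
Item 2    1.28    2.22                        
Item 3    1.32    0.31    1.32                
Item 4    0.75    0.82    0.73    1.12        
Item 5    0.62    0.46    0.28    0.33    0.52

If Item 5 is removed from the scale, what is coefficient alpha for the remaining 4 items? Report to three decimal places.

α = 0.774

Remaining items: Item 1, Item 2, Item 3, Item 4 (k = 4).
Σσᵢ² = 2.86 + 2.22 + 1.32 + 1.12 = 7.52
σ²_total = 7.52 + 2 × 5.21 = 17.94
α (item deleted) = (4/3)·(1 − 7.52/17.94) = 0.774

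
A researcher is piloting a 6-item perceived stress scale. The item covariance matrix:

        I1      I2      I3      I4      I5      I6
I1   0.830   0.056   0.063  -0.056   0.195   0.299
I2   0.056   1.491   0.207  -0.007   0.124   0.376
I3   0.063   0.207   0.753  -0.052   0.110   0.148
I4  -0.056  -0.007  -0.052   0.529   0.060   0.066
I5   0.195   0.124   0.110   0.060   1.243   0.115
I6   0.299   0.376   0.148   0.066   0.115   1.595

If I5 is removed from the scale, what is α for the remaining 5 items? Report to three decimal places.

Remaining items: I1, I2, I3, I4, I6 (k = 5).
ΣVar(i) = 0.830 + 1.491 + 0.753 + 0.529 + 1.595 = 5.198
Var(T) = 5.198 + 2 × 1.100 = 7.398
α (item deleted) = (5/4)·(1 − 5.198/7.398) = 0.372

α = 0.372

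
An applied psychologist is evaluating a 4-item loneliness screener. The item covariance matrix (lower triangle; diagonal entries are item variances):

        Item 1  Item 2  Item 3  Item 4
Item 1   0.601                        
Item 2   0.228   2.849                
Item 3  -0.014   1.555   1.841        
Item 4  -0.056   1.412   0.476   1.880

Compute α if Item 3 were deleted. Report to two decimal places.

Remaining items: Item 1, Item 2, Item 4 (k = 3).
ΣVar(i) = 0.601 + 2.849 + 1.880 = 5.330
Var(T) = 5.330 + 2 × 1.584 = 8.498
α (item deleted) = (3/2)·(1 − 5.330/8.498) = 0.56

α = 0.56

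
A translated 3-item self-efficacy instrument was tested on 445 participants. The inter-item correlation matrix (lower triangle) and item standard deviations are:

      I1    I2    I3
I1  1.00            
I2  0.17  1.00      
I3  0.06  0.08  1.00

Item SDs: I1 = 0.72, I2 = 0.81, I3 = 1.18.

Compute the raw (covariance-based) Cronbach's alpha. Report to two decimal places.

α = 0.23

Σσ²ᵢ = 0.72² + 0.81² + 1.18² = 2.5669
Covariances σ_ij = r_ij · s_i · s_j:
  σ(I1,I2) = 0.17 × 0.72 × 0.81 = 0.0991
  σ(I1,I3) = 0.06 × 0.72 × 1.18 = 0.0510
  σ(I2,I3) = 0.08 × 0.81 × 1.18 = 0.0765
σ²_T = Σσ²ᵢ + 2·Σσ_ij = 2.5669 + 2 × 0.2266 = 3.0201
α = (3/2)·(1 − 2.5669/3.0201) = 0.23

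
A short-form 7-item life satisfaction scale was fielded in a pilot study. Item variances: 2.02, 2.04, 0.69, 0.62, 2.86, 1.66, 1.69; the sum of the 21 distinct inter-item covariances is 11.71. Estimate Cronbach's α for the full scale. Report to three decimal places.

α = 0.781

Σσ²ᵢ = 2.02 + 2.04 + 0.69 + 0.62 + 2.86 + 1.66 + 1.69 = 11.58
Sum of distinct covariances = 11.71
Var(T) = Σσ²ᵢ + 2·Σcov = 11.58 + 2 × 11.71 = 35.00
α = (7/6)·(1 − 11.58/35.00) = 0.781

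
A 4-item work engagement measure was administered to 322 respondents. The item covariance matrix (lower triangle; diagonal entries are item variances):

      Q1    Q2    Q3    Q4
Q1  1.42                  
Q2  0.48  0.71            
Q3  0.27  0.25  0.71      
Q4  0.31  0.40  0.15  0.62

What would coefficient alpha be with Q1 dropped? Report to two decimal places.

coefficient alpha = 0.66

Remaining items: Q2, Q3, Q4 (k = 3).
sum of item variances = 0.71 + 0.71 + 0.62 = 2.04
σ²_total = 2.04 + 2 × 0.80 = 3.64
α (item deleted) = (3/2)·(1 − 2.04/3.64) = 0.66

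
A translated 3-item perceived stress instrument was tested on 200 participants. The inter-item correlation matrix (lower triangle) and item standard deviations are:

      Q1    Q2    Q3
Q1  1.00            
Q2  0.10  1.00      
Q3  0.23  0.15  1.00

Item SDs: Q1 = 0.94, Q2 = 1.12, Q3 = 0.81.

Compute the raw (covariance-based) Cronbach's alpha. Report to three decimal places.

Σσ²ᵢ = 0.94² + 1.12² + 0.81² = 2.7941
Covariances σ_ij = r_ij · s_i · s_j:
  σ(Q1,Q2) = 0.10 × 0.94 × 1.12 = 0.1053
  σ(Q1,Q3) = 0.23 × 0.94 × 0.81 = 0.1751
  σ(Q2,Q3) = 0.15 × 1.12 × 0.81 = 0.1361
σ²_T = Σσ²ᵢ + 2·Σσ_ij = 2.7941 + 2 × 0.4165 = 3.6271
α = (3/2)·(1 − 2.7941/3.6271) = 0.344

Cronbach's alpha = 0.344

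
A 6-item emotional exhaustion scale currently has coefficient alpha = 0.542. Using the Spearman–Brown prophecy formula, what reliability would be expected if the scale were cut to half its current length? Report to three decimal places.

Length factor m = 1/2
α' = m·α / (1 − (1−m)·α)
   = 1/2 × 0.542 / (1 − (1 − 1/2) × 0.542)
   = 0.2710 / 0.7290 = 0.372

predicted reliability = 0.372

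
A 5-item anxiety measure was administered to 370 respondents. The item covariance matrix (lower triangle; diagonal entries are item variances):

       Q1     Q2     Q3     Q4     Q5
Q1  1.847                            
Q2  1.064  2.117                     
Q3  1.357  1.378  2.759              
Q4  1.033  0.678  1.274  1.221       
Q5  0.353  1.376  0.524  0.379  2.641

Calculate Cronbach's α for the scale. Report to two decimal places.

Σσᵢ² = 1.847 + 2.117 + 2.759 + 1.221 + 2.641 = 10.585
Sum of off-diagonal covariances = 9.416
σ²_T = 10.585 + 2 × 9.416 = 29.417
α = (k/(k−1))·(1 − Σσᵢ²/σ²_T) = (5/4)·(1 − 10.585/29.417) = 0.80

Cronbach's α = 0.80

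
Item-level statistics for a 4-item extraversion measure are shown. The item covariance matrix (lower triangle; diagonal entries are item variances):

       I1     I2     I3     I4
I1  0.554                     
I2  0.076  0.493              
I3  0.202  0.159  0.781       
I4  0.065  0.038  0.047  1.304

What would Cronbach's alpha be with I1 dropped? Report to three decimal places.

Remaining items: I2, I3, I4 (k = 3).
ΣVar(i) = 0.493 + 0.781 + 1.304 = 2.578
total variance = 2.578 + 2 × 0.244 = 3.066
α (item deleted) = (3/2)·(1 − 2.578/3.066) = 0.239

α = 0.239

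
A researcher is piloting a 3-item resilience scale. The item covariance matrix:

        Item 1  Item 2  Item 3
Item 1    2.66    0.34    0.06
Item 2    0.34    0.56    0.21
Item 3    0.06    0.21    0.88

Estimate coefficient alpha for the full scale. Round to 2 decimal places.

α = 0.34

ΣVar(i) = 2.66 + 0.56 + 0.88 = 4.10
Sum of the distinct covariances = 0.61
σ²_T = 4.10 + 2 × 0.61 = 5.32
α = (k/(k−1))·(1 − ΣVar(i)/σ²_T) = (3/2)·(1 − 4.10/5.32) = 0.34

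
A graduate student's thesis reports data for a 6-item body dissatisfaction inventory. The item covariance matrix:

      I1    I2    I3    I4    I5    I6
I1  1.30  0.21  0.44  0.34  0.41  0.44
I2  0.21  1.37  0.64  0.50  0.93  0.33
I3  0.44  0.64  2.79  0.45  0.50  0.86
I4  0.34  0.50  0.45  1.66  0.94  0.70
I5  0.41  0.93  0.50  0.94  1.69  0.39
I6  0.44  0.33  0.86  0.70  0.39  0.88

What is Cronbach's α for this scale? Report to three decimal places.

Cronbach's α = 0.750

ΣVar(i) = 1.30 + 1.37 + 2.79 + 1.66 + 1.69 + 0.88 = 9.69
Σ_{i<j} σ_ij = 8.08
Var(T) = 9.69 + 2 × 8.08 = 25.85
α = (k/(k−1))·(1 − ΣVar(i)/Var(T)) = (6/5)·(1 − 9.69/25.85) = 0.750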